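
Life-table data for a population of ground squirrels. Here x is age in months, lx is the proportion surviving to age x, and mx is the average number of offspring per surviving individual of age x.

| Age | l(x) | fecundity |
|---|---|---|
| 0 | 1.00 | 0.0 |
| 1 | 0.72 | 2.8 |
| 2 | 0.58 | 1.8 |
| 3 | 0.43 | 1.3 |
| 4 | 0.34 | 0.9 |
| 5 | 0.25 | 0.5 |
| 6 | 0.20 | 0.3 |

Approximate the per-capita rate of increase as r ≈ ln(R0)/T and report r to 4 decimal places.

R0 = Σ lx·mx = 0 + 2.016 + 1.044 + 0.559 + 0.306 + 0.125 + 0.06 = 4.11
Σ x·lx·mx = 7.99; T = 7.99/4.11 = 1.94404…
r ≈ ln(R0)/T = ln(4.11)/1.94404… = 0.727055… → 0.7271

0.7271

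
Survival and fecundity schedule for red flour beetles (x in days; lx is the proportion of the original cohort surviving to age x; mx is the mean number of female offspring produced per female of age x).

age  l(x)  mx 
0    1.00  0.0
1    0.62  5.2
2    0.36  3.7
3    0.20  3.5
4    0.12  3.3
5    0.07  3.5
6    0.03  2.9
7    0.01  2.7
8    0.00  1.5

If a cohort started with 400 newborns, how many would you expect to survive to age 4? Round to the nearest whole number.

Expected survivors = N0 · l_4 = 400 × 0.12 = 48 → 48

48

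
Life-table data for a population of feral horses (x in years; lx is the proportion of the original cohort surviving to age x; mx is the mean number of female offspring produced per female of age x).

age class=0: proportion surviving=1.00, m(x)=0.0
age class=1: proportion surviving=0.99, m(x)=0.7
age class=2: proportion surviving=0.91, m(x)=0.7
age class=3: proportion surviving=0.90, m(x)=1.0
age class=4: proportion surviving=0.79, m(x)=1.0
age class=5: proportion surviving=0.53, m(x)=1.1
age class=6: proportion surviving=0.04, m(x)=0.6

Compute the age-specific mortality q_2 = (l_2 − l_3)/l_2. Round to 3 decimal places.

0.011

q_2 = (l_2 − l_3) / l_2 = (0.91 − 0.9) / 0.91
     = 0.01 / 0.91 = 0.010989… → 0.011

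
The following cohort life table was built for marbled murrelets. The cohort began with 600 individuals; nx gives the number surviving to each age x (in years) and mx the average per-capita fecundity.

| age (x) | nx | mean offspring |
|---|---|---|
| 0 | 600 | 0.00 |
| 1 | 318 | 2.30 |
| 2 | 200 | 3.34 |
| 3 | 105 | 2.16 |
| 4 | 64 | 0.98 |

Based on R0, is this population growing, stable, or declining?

growing

lx = nx/n0 = nx/600: 1, 0.53, 0.33333…, 0.175, 0.10667…
R0 = Σ lx·mx = 0 + 1.219 + 1.113333… + 0.378 + 0.104533… = 2.814867…
R0 > 1, so the population is growing.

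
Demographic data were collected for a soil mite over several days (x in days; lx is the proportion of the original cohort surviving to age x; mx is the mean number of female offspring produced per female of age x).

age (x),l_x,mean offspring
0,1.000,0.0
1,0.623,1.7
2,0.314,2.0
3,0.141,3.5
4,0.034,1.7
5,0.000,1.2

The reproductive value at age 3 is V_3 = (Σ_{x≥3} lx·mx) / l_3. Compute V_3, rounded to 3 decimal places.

3.910

lx·mx for x ≥ 3: 0.4935, 0.0578, 0 → sum = 0.5513
V_3 = 0.5513 / l_3 = 0.5513 / 0.141 = 3.909929… → 3.910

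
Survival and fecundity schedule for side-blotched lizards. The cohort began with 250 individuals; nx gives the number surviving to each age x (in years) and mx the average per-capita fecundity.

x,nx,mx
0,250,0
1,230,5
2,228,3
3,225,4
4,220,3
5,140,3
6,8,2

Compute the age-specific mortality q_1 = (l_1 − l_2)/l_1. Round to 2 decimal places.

lx = nx/n0 = nx/250: 1, 0.92, 0.912, 0.9, 0.88, 0.56, 0.032
q_1 = (l_1 − l_2) / l_1 = (0.92 − 0.912) / 0.92
     = 0.008 / 0.92 = 0.008696… → 0.01

0.01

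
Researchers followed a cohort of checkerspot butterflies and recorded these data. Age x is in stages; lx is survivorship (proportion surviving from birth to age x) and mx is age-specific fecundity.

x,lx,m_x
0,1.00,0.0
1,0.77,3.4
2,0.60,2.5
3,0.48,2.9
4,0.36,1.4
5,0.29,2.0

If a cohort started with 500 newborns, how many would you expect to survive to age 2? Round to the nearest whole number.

Expected survivors = N0 · l_2 = 500 × 0.60 = 300 → 300

300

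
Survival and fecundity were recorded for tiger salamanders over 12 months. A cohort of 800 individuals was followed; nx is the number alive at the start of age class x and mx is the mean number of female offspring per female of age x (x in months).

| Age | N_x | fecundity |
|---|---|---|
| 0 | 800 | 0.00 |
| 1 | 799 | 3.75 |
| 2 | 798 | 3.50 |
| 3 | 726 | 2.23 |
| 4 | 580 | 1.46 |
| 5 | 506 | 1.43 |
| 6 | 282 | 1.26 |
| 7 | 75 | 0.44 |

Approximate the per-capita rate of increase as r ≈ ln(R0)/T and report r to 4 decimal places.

1.0105

lx = nx/n0 = nx/800: 1, 0.99875, 0.9975, 0.9075, 0.725, 0.6325, 0.3525, 0.09375
R0 = Σ lx·mx = 0 + 3.74531… + 3.49125… + 2.02373… + 1.0585 + 0.90448… + 0.44415… + 0.04125… = 11.708663…
Σ x·lx·mx = 28.509013…; T = 28.509013…/11.708663… = 2.43486…
r ≈ ln(R0)/T = ln(11.708663…)/2.43486… = 1.010458… → 1.0105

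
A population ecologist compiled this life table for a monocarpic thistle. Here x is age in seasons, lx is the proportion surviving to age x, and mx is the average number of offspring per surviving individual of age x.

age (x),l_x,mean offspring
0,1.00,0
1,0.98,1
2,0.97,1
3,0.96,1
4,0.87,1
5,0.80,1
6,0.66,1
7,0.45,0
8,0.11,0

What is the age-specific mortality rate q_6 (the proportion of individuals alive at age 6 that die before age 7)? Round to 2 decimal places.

0.32

q_6 = (l_6 − l_7) / l_6 = (0.66 − 0.45) / 0.66
     = 0.21 / 0.66 = 0.318182… → 0.32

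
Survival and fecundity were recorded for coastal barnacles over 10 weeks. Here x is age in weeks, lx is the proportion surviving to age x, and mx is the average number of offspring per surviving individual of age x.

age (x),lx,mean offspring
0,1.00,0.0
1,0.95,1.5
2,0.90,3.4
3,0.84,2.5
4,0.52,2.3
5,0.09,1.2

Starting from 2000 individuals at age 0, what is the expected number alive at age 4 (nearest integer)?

1040

Expected survivors = N0 · l_4 = 2000 × 0.52 = 1040 → 1040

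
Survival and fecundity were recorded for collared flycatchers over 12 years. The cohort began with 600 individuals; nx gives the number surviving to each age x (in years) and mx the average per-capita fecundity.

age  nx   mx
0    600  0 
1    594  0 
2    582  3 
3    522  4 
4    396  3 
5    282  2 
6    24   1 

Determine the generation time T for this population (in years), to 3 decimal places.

lx = nx/n0 = nx/600: 1, 0.99, 0.97, 0.87, 0.66, 0.47, 0.04
lx·mx: 0, 0, 2.91, 3.48, 1.98, 0.94, 0.04 → R0 = 9.35
x·lx·mx: 0, 0, 5.82, 10.44, 7.92, 4.7, 0.24 → Σ = 29.12
T = 29.12 / 9.35 = 3.114439… → 3.114

3.114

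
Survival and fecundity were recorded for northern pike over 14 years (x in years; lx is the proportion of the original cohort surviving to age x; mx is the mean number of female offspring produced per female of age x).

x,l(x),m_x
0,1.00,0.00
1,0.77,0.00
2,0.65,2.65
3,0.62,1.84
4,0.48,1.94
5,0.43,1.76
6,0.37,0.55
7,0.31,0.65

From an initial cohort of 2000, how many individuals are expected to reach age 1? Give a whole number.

Expected survivors = N0 · l_1 = 2000 × 0.77 = 1540 → 1540

1540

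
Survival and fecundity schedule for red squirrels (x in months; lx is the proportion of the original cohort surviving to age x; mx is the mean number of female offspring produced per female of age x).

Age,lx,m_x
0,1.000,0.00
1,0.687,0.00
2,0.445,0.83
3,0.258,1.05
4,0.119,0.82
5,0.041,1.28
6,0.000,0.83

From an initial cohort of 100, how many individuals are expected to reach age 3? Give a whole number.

Expected survivors = N0 · l_3 = 100 × 0.258 = 25.8 → 26

26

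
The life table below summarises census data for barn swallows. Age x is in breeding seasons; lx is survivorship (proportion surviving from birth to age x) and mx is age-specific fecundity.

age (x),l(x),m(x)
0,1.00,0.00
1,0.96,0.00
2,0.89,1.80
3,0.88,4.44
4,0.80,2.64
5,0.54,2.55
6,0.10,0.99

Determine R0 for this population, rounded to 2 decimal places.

lx·mx by age: 0, 0, 1.602, 3.9072, 2.112, 1.377, 0.099
R0 = Σ lx·mx = 9.0972 → 9.10

9.10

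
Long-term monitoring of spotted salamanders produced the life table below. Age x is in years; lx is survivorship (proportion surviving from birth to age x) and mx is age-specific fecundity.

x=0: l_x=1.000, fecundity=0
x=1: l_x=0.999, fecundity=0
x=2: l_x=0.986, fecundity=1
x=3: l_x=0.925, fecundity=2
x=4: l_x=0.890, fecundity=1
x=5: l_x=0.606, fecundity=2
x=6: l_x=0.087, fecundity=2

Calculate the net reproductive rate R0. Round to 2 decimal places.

5.11

lx·mx by age: 0, 0, 0.986, 1.85, 0.89, 1.212, 0.174
R0 = Σ lx·mx = 5.112 → 5.11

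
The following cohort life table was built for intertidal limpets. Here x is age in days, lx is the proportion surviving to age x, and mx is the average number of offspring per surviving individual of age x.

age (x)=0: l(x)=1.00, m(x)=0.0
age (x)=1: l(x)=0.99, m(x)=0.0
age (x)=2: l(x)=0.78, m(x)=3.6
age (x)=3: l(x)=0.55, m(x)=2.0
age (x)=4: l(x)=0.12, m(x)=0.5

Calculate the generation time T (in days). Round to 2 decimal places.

2.31

lx·mx: 0, 0, 2.808, 1.1, 0.06 → R0 = 3.968
x·lx·mx: 0, 0, 5.616, 3.3, 0.24 → Σ = 9.156
T = 9.156 / 3.968 = 2.30746… → 2.31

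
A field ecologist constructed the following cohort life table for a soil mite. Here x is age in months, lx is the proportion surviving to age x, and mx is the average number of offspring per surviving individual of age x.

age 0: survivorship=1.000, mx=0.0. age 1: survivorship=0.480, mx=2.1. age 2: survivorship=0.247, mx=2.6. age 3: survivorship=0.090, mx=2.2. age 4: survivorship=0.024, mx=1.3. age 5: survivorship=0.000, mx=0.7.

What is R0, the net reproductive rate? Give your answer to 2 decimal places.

1.88

lx·mx by age: 0, 1.008, 0.6422, 0.198, 0.0312, 0
R0 = Σ lx·mx = 1.8794 → 1.88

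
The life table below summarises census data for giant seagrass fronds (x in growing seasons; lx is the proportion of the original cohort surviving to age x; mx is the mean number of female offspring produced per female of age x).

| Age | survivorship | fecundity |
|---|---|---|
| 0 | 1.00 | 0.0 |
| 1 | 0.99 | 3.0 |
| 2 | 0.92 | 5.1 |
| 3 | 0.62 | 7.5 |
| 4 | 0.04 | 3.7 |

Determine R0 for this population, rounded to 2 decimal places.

lx·mx by age: 0, 2.97, 4.692, 4.65, 0.148
R0 = Σ lx·mx = 12.46 → 12.46

12.46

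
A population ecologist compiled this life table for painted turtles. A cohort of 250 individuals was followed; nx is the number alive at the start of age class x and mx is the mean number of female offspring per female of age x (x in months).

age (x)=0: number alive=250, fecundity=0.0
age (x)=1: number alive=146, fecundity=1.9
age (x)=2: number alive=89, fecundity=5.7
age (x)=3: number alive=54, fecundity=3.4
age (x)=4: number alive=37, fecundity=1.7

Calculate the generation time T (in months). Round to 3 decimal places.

lx = nx/n0 = nx/250: 1, 0.584, 0.356, 0.216, 0.148
lx·mx: 0, 1.1096, 2.0292, 0.7344, 0.2516 → R0 = 4.1248
x·lx·mx: 0, 1.1096, 4.0584, 2.2032, 1.0064 → Σ = 8.3776
T = 8.3776 / 4.1248 = 2.031032… → 2.031

2.031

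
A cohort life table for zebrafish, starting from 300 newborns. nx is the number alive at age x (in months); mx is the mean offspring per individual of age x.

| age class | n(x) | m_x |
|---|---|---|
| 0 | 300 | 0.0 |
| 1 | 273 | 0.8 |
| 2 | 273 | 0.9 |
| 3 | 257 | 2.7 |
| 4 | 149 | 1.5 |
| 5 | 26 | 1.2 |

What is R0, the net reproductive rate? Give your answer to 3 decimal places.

4.709

lx = nx/n0 = nx/300: 1, 0.91, 0.91, 0.85667…, 0.49667…, 0.08667…
lx·mx by age: 0, 0.728, 0.819, 2.313…, 0.745…, 0.104…
R0 = Σ lx·mx = 4.709… → 4.709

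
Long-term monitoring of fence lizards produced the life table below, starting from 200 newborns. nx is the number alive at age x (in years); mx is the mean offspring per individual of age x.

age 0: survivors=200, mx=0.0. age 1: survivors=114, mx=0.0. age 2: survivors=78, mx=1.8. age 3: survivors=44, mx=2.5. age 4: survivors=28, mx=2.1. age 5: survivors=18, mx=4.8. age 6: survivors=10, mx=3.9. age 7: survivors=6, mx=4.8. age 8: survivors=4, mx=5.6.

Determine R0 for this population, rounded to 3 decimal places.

2.429

lx = nx/n0 = nx/200: 1, 0.57, 0.39, 0.22, 0.14, 0.09, 0.05, 0.03, 0.02
lx·mx by age: 0, 0, 0.702, 0.55, 0.294, 0.432, 0.195, 0.144, 0.112
R0 = Σ lx·mx = 2.429 → 2.429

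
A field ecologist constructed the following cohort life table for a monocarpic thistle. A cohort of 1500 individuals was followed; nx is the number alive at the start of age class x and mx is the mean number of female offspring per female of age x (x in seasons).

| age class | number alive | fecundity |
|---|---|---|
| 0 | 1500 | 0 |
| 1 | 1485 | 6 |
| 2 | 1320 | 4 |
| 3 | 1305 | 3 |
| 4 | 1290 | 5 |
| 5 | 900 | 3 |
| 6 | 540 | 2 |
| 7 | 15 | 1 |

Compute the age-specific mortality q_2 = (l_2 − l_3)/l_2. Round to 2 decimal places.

0.01

lx = nx/n0 = nx/1500: 1, 0.99, 0.88, 0.87, 0.86, 0.6, 0.36, 0.01
q_2 = (l_2 − l_3) / l_2 = (0.88 − 0.87) / 0.88
     = 0.01 / 0.88 = 0.011364… → 0.01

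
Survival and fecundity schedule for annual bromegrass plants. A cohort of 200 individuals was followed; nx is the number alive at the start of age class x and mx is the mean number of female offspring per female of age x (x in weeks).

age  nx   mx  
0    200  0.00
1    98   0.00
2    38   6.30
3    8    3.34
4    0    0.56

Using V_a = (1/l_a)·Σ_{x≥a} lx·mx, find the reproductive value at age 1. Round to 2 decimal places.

2.72

lx = nx/n0 = nx/200: 1, 0.49, 0.19, 0.04, 0
lx·mx for x ≥ 1: 0, 1.197, 0.1336, 0 → sum = 1.3306
V_1 = 1.3306 / l_1 = 1.3306 / 0.49 = 2.71551… → 2.72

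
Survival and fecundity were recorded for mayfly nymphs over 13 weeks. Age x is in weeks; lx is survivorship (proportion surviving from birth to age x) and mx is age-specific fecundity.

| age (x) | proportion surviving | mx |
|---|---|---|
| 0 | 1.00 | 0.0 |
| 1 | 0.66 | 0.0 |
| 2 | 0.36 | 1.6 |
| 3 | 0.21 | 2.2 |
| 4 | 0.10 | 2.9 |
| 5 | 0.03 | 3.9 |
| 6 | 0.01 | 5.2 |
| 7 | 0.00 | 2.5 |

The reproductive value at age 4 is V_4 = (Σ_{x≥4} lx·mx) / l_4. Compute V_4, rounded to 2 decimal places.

lx·mx for x ≥ 4: 0.29, 0.117, 0.052, 0 → sum = 0.459
V_4 = 0.459 / l_4 = 0.459 / 0.1 = 4.59 → 4.59

4.59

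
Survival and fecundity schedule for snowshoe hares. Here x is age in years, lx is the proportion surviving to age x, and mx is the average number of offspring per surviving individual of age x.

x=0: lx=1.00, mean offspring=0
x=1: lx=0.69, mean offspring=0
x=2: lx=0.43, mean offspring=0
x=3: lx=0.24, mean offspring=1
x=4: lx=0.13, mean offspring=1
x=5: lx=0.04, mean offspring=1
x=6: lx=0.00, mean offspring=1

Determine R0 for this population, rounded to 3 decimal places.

lx·mx by age: 0, 0, 0, 0.24, 0.13, 0.04, 0
R0 = Σ lx·mx = 0.41 → 0.410

0.410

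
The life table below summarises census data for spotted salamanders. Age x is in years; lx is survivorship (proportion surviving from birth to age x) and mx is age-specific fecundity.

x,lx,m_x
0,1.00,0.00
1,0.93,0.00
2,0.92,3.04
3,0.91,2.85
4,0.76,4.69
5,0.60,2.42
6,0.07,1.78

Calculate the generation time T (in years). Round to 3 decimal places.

3.384

lx·mx: 0, 0, 2.7968, 2.5935, 3.5644, 1.452, 0.1246 → R0 = 10.5313
x·lx·mx: 0, 0, 5.5936, 7.7805, 14.2576, 7.26, 0.7476 → Σ = 35.6393
T = 35.6393 / 10.5313 = 3.384131… → 3.384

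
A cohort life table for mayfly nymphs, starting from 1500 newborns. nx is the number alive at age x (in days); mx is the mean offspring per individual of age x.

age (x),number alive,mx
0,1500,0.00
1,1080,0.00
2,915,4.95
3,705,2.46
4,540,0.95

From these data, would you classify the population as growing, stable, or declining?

growing

lx = nx/n0 = nx/1500: 1, 0.72, 0.61, 0.47, 0.36
R0 = Σ lx·mx = 0 + 0 + 3.0195 + 1.1562 + 0.342 = 4.5177
R0 > 1, so the population is growing.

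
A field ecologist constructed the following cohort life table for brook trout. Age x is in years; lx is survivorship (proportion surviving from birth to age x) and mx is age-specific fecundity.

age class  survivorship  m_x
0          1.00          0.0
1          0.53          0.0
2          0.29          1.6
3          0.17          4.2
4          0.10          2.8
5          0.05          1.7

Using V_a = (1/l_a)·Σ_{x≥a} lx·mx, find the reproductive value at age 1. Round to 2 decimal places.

2.91

lx·mx for x ≥ 1: 0, 0.464, 0.714, 0.28, 0.085 → sum = 1.543
V_1 = 1.543 / l_1 = 1.543 / 0.53 = 2.911321… → 2.91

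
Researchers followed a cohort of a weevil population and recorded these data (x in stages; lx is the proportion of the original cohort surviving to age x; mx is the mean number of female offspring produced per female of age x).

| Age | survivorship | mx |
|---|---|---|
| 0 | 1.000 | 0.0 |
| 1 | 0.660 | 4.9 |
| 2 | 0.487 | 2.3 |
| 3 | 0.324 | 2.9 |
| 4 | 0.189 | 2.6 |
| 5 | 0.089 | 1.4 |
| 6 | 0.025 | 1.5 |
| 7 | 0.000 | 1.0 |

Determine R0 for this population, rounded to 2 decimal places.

5.95

lx·mx by age: 0, 3.234, 1.1201, 0.9396, 0.4914, 0.1246, 0.0375, 0
R0 = Σ lx·mx = 5.9472 → 5.95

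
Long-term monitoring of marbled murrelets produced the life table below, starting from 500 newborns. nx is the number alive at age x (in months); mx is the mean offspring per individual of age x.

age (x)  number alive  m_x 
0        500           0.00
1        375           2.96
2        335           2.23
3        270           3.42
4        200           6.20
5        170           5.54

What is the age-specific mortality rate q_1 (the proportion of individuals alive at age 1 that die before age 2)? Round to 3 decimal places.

0.107

lx = nx/n0 = nx/500: 1, 0.75, 0.67, 0.54, 0.4, 0.34
q_1 = (l_1 − l_2) / l_1 = (0.75 − 0.67) / 0.75
     = 0.08 / 0.75 = 0.106667… → 0.107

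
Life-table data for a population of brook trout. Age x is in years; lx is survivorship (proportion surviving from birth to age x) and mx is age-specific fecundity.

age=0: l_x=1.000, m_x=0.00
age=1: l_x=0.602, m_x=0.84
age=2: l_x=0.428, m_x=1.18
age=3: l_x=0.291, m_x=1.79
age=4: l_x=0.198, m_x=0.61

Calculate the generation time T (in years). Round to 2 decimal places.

2.16

lx·mx: 0, 0.50568, 0.50504, 0.52089, 0.12078 → R0 = 1.65239
x·lx·mx: 0, 0.50568, 1.01008, 1.56267, 0.48312 → Σ = 3.56155
T = 3.56155 / 1.65239 = 2.155393… → 2.16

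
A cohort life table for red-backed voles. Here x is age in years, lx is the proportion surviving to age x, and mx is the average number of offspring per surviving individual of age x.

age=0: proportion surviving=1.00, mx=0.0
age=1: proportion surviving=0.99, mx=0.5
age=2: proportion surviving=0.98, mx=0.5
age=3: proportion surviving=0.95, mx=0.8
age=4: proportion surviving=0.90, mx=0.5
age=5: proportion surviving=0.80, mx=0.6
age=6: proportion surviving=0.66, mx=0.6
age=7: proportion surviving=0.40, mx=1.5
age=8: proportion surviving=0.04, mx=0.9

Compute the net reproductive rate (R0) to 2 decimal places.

lx·mx by age: 0, 0.495, 0.49, 0.76, 0.45, 0.48, 0.396, 0.6, 0.036
R0 = Σ lx·mx = 3.707 → 3.71

3.71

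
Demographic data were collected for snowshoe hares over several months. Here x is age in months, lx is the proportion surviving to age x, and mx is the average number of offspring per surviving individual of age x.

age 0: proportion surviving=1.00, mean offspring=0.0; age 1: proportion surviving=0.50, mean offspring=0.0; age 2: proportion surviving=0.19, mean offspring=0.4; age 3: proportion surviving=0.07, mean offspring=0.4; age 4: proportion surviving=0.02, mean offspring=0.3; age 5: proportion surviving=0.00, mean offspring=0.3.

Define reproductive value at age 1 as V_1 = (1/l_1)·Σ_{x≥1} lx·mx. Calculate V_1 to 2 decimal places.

0.22

lx·mx for x ≥ 1: 0, 0.076, 0.028, 0.006, 0 → sum = 0.11
V_1 = 0.11 / l_1 = 0.11 / 0.5 = 0.22 → 0.22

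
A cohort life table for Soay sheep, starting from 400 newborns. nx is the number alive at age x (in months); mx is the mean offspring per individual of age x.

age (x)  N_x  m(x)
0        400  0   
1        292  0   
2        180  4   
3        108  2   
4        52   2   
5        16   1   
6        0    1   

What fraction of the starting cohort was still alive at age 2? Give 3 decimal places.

0.450

l_2 = n_2/n_0 = 180/400 = 0.45 → 0.450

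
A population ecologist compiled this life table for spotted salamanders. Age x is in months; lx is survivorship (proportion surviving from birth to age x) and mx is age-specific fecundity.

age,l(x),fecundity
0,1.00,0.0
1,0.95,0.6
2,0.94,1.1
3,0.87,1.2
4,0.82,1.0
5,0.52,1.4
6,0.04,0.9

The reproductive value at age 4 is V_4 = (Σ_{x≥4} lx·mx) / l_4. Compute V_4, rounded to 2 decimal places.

1.93

lx·mx for x ≥ 4: 0.82, 0.728, 0.036 → sum = 1.584
V_4 = 1.584 / l_4 = 1.584 / 0.82 = 1.931707… → 1.93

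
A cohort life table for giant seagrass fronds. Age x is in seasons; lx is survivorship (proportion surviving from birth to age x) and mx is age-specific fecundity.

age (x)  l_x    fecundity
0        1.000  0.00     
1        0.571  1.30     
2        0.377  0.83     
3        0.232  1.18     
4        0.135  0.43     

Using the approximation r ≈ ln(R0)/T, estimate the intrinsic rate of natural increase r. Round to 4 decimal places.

0.1874

R0 = Σ lx·mx = 0 + 0.7423 + 0.31291 + 0.27376 + 0.05805 = 1.38702
Σ x·lx·mx = 2.4216; T = 2.4216/1.38702 = 1.7459…
r ≈ ln(R0)/T = ln(1.38702)/1.7459… = 0.187386… → 0.1874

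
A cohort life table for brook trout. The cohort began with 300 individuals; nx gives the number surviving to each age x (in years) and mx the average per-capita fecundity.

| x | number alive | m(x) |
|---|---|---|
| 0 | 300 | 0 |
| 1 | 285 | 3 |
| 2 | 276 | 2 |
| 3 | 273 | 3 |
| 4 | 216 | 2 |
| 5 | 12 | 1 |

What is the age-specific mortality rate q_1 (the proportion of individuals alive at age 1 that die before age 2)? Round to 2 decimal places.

0.03

lx = nx/n0 = nx/300: 1, 0.95, 0.92, 0.91, 0.72, 0.04
q_1 = (l_1 − l_2) / l_1 = (0.95 − 0.92) / 0.95
     = 0.03 / 0.95 = 0.031579… → 0.03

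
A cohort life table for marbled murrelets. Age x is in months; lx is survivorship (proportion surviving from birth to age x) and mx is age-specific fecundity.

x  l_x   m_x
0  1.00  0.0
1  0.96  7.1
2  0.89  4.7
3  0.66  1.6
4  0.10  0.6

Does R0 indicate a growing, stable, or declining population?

growing

R0 = Σ lx·mx = 0 + 6.816 + 4.183 + 1.056 + 0.06 = 12.115
R0 > 1, so the population is growing.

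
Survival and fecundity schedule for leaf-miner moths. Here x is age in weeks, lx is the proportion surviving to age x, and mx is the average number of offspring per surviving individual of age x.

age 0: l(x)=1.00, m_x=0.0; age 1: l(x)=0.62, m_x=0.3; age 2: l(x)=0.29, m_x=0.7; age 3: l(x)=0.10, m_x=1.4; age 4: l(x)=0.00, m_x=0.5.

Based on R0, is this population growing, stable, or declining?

R0 = Σ lx·mx = 0 + 0.186 + 0.203 + 0.14 + 0 = 0.529
R0 < 1, so the population is declining.

declining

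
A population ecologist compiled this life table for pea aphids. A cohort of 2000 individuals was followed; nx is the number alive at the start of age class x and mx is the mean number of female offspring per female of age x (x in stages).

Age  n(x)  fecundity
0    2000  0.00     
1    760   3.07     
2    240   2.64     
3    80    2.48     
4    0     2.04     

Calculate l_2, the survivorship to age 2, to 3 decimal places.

l_2 = n_2/n_0 = 240/2000 = 0.12 → 0.120

0.120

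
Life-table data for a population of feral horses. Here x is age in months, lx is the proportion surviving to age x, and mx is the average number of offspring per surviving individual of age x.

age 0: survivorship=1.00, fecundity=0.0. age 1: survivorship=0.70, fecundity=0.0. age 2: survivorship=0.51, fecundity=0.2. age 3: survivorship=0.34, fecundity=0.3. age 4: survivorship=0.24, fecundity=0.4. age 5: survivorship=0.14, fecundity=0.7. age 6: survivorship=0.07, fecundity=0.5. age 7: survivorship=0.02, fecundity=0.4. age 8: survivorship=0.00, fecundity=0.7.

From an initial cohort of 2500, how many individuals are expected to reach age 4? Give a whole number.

Expected survivors = N0 · l_4 = 2500 × 0.24 = 600 → 600

600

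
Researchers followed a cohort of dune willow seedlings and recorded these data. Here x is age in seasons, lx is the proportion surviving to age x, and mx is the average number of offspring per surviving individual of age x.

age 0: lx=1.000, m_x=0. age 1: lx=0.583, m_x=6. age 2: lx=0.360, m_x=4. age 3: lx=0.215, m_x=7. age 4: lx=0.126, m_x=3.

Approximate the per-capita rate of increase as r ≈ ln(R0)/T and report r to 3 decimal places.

1.056

R0 = Σ lx·mx = 0 + 3.498 + 1.44 + 1.505 + 0.378 = 6.821
Σ x·lx·mx = 12.405; T = 12.405/6.821 = 1.81865…
r ≈ ln(R0)/T = ln(6.821)/1.81865… = 1.05573… → 1.056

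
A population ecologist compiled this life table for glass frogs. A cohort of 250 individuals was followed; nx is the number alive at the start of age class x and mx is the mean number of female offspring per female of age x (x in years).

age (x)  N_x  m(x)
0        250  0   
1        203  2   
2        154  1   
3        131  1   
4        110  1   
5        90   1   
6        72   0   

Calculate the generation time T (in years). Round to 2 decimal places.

lx = nx/n0 = nx/250: 1, 0.812, 0.616, 0.524, 0.44, 0.36, 0.288
lx·mx: 0, 1.624, 0.616, 0.524, 0.44, 0.36, 0 → R0 = 3.564
x·lx·mx: 0, 1.624, 1.232, 1.572, 1.76, 1.8, 0 → Σ = 7.988
T = 7.988 / 3.564 = 2.241302… → 2.24

2.24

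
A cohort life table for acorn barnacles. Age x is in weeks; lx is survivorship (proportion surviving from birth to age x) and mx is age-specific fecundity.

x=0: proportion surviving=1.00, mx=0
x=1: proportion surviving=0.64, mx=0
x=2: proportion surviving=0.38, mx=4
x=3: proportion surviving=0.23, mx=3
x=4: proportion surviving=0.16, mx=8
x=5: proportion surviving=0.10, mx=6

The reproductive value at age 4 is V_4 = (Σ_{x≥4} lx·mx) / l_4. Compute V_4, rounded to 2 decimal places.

11.75

lx·mx for x ≥ 4: 1.28, 0.6 → sum = 1.88
V_4 = 1.88 / l_4 = 1.88 / 0.16 = 11.75 → 11.75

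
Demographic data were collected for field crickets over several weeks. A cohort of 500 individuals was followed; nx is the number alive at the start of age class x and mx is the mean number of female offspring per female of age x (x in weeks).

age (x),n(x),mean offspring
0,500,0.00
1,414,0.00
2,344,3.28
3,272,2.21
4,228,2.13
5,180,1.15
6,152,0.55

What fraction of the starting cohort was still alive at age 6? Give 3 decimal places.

l_6 = n_6/n_0 = 152/500 = 0.304 → 0.304

0.304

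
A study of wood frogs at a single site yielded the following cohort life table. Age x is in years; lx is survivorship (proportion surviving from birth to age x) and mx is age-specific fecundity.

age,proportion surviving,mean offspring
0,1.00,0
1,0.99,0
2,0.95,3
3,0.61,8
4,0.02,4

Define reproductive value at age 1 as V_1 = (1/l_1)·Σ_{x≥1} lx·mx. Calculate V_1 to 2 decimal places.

lx·mx for x ≥ 1: 0, 2.85, 4.88, 0.08 → sum = 7.81
V_1 = 7.81 / l_1 = 7.81 / 0.99 = 7.888889… → 7.89

7.89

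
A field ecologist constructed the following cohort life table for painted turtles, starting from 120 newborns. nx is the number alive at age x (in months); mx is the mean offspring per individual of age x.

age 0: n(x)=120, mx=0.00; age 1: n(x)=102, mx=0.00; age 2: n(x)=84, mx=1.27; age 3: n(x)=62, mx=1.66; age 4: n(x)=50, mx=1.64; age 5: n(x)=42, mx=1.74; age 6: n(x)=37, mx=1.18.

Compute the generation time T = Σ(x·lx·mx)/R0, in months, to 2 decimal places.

3.62

lx = nx/n0 = nx/120: 1, 0.85, 0.7, 0.51667…, 0.41667…, 0.35, 0.30833…
lx·mx: 0, 0, 0.889, 0.857667…, 0.683333…, 0.609, 0.363833… → R0 = 3.402833…
x·lx·mx: 0, 0, 1.778, 2.573…, 2.733333…, 3.045, 2.183… → Σ = 12.312333…
T = 12.312333… / 3.402833… = 3.618259… → 3.62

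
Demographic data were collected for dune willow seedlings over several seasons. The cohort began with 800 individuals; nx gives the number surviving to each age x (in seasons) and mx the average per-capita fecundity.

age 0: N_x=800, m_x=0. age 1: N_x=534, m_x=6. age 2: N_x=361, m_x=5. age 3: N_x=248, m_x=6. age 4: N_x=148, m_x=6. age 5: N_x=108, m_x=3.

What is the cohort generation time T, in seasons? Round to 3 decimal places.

lx = nx/n0 = nx/800: 1, 0.6675, 0.45125, 0.31, 0.185, 0.135
lx·mx: 0, 4.005, 2.25625, 1.86, 1.11, 0.405 → R0 = 9.63625
x·lx·mx: 0, 4.005, 4.5125, 5.58, 4.44, 2.025 → Σ = 20.5625
T = 20.5625 / 9.63625 = 2.13387… → 2.134

2.134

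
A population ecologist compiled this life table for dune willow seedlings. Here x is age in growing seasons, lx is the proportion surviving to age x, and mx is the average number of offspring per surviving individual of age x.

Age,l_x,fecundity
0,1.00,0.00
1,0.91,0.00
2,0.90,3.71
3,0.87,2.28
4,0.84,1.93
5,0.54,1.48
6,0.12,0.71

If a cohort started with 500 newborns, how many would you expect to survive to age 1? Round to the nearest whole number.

Expected survivors = N0 · l_1 = 500 × 0.91 = 455 → 455

455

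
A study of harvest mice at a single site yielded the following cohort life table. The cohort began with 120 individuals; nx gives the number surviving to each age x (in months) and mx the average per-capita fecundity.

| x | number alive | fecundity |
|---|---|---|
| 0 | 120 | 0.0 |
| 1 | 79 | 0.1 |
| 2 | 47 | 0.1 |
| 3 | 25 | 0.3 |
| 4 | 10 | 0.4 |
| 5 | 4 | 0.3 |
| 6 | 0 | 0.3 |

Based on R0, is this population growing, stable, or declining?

declining

lx = nx/n0 = nx/120: 1, 0.65833…, 0.39167…, 0.20833…, 0.08333…, 0.03333…, 0
R0 = Σ lx·mx = 0 + 0.065833… + 0.039167… + 0.0625… + 0.033333… + 0.01… + 0 = 0.210833…
R0 < 1, so the population is declining.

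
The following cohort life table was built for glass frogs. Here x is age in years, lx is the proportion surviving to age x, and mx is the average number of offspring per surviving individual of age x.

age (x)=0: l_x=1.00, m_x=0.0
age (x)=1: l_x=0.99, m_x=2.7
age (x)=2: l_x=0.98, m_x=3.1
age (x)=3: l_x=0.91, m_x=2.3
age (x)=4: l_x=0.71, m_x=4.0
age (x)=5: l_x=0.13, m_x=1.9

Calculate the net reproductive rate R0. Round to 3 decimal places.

10.891

lx·mx by age: 0, 2.673, 3.038, 2.093, 2.84, 0.247
R0 = Σ lx·mx = 10.891 → 10.891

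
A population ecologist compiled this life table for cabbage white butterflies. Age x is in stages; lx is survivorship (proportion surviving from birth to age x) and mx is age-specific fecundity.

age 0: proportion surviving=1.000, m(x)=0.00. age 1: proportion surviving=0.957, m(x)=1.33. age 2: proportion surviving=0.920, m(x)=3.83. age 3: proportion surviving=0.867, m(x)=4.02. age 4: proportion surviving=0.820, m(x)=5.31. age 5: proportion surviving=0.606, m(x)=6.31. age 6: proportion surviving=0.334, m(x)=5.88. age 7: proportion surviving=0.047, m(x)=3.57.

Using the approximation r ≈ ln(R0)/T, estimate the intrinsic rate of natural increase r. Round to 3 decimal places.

0.796

R0 = Σ lx·mx = 0 + 1.27281 + 3.5236 + 3.48534 + 4.3542 + 3.82386 + 1.96392 + 0.16779 = 18.59152
Σ x·lx·mx = 68.27018; T = 68.27018/18.59152 = 3.67211…
r ≈ ln(R0)/T = ln(18.59152)/3.67211… = 0.79592… → 0.796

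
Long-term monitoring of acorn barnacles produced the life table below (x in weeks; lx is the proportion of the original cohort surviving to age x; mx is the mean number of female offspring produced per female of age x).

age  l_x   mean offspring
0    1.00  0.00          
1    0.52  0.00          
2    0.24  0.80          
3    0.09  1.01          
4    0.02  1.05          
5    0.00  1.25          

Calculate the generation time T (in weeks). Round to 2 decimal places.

lx·mx: 0, 0, 0.192, 0.0909, 0.021, 0 → R0 = 0.3039
x·lx·mx: 0, 0, 0.384, 0.2727, 0.084, 0 → Σ = 0.7407
T = 0.7407 / 0.3039 = 2.437315… → 2.44

2.44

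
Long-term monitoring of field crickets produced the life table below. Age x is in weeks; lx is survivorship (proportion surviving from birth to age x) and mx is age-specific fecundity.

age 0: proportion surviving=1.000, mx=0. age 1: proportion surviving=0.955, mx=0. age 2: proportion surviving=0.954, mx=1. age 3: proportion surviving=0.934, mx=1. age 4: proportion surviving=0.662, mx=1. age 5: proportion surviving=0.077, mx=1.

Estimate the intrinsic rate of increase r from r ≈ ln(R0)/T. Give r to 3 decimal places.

0.328

R0 = Σ lx·mx = 0 + 0 + 0.954 + 0.934 + 0.662 + 0.077 = 2.627
Σ x·lx·mx = 7.743; T = 7.743/2.627 = 2.94747…
r ≈ ln(R0)/T = ln(2.627)/2.94747… = 0.32769… → 0.328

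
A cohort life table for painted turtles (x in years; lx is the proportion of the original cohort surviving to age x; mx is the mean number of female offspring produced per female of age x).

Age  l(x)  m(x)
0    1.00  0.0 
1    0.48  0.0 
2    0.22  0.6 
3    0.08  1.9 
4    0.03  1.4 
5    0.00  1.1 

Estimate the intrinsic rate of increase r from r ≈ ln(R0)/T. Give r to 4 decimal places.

-0.4115

R0 = Σ lx·mx = 0 + 0 + 0.132 + 0.152 + 0.042 + 0 = 0.326
Σ x·lx·mx = 0.888; T = 0.888/0.326 = 2.72393…
r ≈ ln(R0)/T = ln(0.326)/2.72393… = -0.411486… → -0.4115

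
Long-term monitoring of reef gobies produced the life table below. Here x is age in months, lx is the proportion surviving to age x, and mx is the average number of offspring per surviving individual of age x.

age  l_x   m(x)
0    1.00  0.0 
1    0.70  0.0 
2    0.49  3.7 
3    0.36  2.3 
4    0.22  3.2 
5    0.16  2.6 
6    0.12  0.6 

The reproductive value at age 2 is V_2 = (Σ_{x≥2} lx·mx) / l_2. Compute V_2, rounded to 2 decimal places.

7.82

lx·mx for x ≥ 2: 1.813, 0.828, 0.704, 0.416, 0.072 → sum = 3.833
V_2 = 3.833 / l_2 = 3.833 / 0.49 = 7.822449… → 7.82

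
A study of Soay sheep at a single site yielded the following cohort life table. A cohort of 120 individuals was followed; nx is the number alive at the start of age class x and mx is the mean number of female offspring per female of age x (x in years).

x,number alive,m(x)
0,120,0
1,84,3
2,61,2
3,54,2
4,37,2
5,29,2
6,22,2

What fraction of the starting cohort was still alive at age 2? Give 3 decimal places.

0.508

l_2 = n_2/n_0 = 61/120 = 0.508333… → 0.508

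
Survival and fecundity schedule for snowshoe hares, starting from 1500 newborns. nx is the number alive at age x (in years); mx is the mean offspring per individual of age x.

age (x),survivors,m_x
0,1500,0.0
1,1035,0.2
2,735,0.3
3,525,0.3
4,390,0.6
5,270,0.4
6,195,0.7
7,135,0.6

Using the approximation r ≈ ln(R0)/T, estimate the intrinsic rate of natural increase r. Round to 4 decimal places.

lx = nx/n0 = nx/1500: 1, 0.69, 0.49, 0.35, 0.26, 0.18, 0.13, 0.09
R0 = Σ lx·mx = 0 + 0.138 + 0.147 + 0.105 + 0.156 + 0.072 + 0.091 + 0.054 = 0.763
Σ x·lx·mx = 2.655; T = 2.655/0.763 = 3.47969…
r ≈ ln(R0)/T = ln(0.763)/3.47969… = -0.077736… → -0.0777

-0.0777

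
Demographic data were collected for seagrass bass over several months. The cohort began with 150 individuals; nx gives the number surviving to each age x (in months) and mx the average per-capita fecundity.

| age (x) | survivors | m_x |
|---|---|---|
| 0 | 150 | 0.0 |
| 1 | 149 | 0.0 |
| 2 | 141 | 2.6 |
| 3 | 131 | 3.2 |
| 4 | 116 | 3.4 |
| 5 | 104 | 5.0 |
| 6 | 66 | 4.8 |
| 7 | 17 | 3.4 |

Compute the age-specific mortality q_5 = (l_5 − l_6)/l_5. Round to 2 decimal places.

0.37

lx = nx/n0 = nx/150: 1, 0.99333…, 0.94, 0.87333…, 0.77333…, 0.69333…, 0.44, 0.11333…
q_5 = (l_5 − l_6) / l_5 = (0.693333… − 0.44) / 0.693333…
     = 0.253333… / 0.693333… = 0.365385… → 0.37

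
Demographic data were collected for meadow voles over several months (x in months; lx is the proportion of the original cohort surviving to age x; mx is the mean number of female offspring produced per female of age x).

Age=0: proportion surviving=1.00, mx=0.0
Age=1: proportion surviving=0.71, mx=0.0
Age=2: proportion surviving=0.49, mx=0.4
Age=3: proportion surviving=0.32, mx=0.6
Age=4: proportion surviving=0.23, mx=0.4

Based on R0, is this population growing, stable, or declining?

R0 = Σ lx·mx = 0 + 0 + 0.196 + 0.192 + 0.092 = 0.48
R0 < 1, so the population is declining.

declining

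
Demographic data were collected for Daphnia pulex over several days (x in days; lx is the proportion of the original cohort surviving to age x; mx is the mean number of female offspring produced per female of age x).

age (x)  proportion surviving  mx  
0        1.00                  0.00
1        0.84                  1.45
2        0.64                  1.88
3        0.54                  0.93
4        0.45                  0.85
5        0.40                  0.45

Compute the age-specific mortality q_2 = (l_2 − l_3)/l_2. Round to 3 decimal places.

q_2 = (l_2 − l_3) / l_2 = (0.64 − 0.54) / 0.64
     = 0.1 / 0.64 = 0.15625 → 0.156

0.156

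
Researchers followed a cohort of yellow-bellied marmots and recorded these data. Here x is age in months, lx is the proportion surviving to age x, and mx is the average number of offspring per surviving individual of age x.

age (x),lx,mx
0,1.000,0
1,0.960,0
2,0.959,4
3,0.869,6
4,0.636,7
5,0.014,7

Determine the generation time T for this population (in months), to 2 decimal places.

lx·mx: 0, 0, 3.836, 5.214, 4.452, 0.098 → R0 = 13.6
x·lx·mx: 0, 0, 7.672, 15.642, 17.808, 0.49 → Σ = 41.612
T = 41.612 / 13.6 = 3.059706… → 3.06

3.06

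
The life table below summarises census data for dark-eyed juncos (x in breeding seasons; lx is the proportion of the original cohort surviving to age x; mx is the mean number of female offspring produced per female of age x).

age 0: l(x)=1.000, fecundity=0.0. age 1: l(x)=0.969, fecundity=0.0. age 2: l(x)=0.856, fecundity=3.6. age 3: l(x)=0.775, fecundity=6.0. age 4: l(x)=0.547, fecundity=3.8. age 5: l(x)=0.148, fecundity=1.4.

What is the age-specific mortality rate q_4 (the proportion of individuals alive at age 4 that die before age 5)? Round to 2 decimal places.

q_4 = (l_4 − l_5) / l_4 = (0.547 − 0.148) / 0.547
     = 0.399 / 0.547 = 0.729433… → 0.73

0.73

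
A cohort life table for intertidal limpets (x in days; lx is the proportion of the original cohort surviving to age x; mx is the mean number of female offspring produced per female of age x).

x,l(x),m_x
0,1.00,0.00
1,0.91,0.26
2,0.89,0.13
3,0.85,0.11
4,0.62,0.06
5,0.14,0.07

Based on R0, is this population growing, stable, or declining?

declining

R0 = Σ lx·mx = 0 + 0.2366 + 0.1157 + 0.0935 + 0.0372 + 0.0098 = 0.4928
R0 < 1, so the population is declining.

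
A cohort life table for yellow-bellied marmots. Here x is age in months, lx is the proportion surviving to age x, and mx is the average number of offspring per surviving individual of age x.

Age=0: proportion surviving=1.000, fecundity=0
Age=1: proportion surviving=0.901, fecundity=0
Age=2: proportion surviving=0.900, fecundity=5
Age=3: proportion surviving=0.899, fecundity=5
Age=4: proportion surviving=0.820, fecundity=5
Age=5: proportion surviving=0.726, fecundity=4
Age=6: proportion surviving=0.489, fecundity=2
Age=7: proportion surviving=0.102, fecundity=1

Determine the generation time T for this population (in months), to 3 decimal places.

lx·mx: 0, 0, 4.5, 4.495, 4.1, 2.904, 0.978, 0.102 → R0 = 17.079
x·lx·mx: 0, 0, 9, 13.485, 16.4, 14.52, 5.868, 0.714 → Σ = 59.987
T = 59.987 / 17.079 = 3.512325… → 3.512

3.512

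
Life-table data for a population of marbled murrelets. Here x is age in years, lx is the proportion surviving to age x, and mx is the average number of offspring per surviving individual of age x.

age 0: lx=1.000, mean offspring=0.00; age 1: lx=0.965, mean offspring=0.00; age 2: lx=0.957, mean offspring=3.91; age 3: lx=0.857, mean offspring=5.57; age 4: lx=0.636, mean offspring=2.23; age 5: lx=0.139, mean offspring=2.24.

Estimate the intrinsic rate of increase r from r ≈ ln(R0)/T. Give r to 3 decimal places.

0.821

R0 = Σ lx·mx = 0 + 0 + 3.74187 + 4.77349 + 1.41828 + 0.31136 = 10.245
Σ x·lx·mx = 29.03413; T = 29.03413/10.245 = 2.83398…
r ≈ ln(R0)/T = ln(10.245)/2.83398… = 0.82103… → 0.821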